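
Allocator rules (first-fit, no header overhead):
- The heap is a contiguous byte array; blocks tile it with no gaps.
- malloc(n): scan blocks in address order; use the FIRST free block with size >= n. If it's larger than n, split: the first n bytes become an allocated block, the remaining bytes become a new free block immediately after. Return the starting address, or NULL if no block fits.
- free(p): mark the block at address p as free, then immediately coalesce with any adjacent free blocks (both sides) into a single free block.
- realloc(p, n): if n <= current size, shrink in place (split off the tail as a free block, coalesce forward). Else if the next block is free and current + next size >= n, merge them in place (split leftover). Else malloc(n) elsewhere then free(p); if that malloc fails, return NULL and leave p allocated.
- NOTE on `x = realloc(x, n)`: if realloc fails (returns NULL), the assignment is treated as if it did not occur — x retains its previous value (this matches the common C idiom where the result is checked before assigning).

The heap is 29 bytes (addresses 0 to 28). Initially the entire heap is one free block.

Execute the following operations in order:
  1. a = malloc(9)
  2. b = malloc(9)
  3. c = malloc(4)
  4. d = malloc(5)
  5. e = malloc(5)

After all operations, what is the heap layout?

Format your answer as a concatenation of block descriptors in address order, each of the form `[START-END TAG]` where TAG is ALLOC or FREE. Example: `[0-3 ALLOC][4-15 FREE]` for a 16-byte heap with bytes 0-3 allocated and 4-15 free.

Answer: [0-8 ALLOC][9-17 ALLOC][18-21 ALLOC][22-26 ALLOC][27-28 FREE]

Derivation:
Op 1: a = malloc(9) -> a = 0; heap: [0-8 ALLOC][9-28 FREE]
Op 2: b = malloc(9) -> b = 9; heap: [0-8 ALLOC][9-17 ALLOC][18-28 FREE]
Op 3: c = malloc(4) -> c = 18; heap: [0-8 ALLOC][9-17 ALLOC][18-21 ALLOC][22-28 FREE]
Op 4: d = malloc(5) -> d = 22; heap: [0-8 ALLOC][9-17 ALLOC][18-21 ALLOC][22-26 ALLOC][27-28 FREE]
Op 5: e = malloc(5) -> e = NULL; heap: [0-8 ALLOC][9-17 ALLOC][18-21 ALLOC][22-26 ALLOC][27-28 FREE]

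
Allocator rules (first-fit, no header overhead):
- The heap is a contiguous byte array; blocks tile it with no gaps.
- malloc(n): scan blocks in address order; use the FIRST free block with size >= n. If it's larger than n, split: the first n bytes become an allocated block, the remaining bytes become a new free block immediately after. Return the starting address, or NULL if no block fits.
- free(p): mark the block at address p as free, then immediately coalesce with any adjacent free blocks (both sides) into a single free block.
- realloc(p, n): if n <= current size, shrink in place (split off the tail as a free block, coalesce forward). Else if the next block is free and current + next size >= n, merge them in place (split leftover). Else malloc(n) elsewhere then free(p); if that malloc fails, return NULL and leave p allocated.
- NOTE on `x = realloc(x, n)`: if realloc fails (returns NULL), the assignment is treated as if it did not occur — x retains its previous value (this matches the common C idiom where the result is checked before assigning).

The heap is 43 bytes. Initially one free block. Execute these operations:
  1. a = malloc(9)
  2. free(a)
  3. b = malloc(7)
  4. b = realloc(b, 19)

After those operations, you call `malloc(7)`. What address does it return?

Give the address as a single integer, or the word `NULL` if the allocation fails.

Answer: 19

Derivation:
Op 1: a = malloc(9) -> a = 0; heap: [0-8 ALLOC][9-42 FREE]
Op 2: free(a) -> (freed a); heap: [0-42 FREE]
Op 3: b = malloc(7) -> b = 0; heap: [0-6 ALLOC][7-42 FREE]
Op 4: b = realloc(b, 19) -> b = 0; heap: [0-18 ALLOC][19-42 FREE]
malloc(7): first-fit scan over [0-18 ALLOC][19-42 FREE] -> 19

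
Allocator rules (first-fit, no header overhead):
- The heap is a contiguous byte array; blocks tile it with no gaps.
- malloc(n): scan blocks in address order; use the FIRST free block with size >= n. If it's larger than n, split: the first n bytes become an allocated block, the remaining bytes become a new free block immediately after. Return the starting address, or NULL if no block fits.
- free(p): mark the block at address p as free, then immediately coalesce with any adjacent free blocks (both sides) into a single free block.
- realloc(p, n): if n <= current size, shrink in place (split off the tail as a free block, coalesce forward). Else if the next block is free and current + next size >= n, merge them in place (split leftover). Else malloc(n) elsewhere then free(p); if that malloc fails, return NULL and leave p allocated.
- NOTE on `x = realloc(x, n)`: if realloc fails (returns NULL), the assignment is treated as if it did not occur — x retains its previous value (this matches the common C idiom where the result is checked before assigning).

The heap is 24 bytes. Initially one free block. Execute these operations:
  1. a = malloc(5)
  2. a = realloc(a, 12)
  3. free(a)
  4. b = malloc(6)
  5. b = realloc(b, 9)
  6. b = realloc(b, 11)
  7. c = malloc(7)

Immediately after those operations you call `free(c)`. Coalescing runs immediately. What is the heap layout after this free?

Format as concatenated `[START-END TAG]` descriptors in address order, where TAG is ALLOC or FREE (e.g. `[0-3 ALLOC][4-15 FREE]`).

Op 1: a = malloc(5) -> a = 0; heap: [0-4 ALLOC][5-23 FREE]
Op 2: a = realloc(a, 12) -> a = 0; heap: [0-11 ALLOC][12-23 FREE]
Op 3: free(a) -> (freed a); heap: [0-23 FREE]
Op 4: b = malloc(6) -> b = 0; heap: [0-5 ALLOC][6-23 FREE]
Op 5: b = realloc(b, 9) -> b = 0; heap: [0-8 ALLOC][9-23 FREE]
Op 6: b = realloc(b, 11) -> b = 0; heap: [0-10 ALLOC][11-23 FREE]
Op 7: c = malloc(7) -> c = 11; heap: [0-10 ALLOC][11-17 ALLOC][18-23 FREE]
free(c): c = 11 -> block [11-17 ALLOC]; mark free, coalesce with adjacent free neighbors -> [0-10 ALLOC][11-23 FREE]

Answer: [0-10 ALLOC][11-23 FREE]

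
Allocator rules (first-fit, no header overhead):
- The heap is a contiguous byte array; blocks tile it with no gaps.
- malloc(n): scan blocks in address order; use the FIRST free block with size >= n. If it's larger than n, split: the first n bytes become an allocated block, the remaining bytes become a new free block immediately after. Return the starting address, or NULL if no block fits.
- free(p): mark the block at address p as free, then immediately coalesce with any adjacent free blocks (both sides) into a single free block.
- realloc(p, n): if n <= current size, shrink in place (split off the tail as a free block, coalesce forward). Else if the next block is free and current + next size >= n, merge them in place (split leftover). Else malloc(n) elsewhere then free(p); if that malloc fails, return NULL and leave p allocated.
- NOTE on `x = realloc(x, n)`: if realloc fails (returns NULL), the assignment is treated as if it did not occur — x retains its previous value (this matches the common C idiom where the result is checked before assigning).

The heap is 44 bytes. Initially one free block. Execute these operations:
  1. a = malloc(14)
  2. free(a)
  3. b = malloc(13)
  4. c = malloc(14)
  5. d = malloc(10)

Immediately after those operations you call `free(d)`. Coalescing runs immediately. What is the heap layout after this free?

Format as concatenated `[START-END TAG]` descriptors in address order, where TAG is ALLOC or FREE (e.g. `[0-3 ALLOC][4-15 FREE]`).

Op 1: a = malloc(14) -> a = 0; heap: [0-13 ALLOC][14-43 FREE]
Op 2: free(a) -> (freed a); heap: [0-43 FREE]
Op 3: b = malloc(13) -> b = 0; heap: [0-12 ALLOC][13-43 FREE]
Op 4: c = malloc(14) -> c = 13; heap: [0-12 ALLOC][13-26 ALLOC][27-43 FREE]
Op 5: d = malloc(10) -> d = 27; heap: [0-12 ALLOC][13-26 ALLOC][27-36 ALLOC][37-43 FREE]
free(d): d = 27 -> block [27-36 ALLOC]; mark free, coalesce with adjacent free neighbors -> [0-12 ALLOC][13-26 ALLOC][27-43 FREE]

Answer: [0-12 ALLOC][13-26 ALLOC][27-43 FREE]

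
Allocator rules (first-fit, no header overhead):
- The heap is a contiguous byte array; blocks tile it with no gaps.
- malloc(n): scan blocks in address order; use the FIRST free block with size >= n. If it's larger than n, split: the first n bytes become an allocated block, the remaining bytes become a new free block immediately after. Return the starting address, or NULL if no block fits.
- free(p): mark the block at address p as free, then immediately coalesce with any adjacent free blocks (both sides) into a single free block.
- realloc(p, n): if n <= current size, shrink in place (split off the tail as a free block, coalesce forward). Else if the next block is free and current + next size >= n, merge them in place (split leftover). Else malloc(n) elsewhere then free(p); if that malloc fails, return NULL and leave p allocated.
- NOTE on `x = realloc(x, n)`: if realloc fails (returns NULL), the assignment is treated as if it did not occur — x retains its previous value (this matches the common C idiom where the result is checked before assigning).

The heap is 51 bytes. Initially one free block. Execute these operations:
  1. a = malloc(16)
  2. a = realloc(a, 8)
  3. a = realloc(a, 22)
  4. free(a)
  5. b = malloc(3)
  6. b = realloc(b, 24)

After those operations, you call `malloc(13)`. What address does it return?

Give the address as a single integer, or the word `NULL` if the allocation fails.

Answer: 24

Derivation:
Op 1: a = malloc(16) -> a = 0; heap: [0-15 ALLOC][16-50 FREE]
Op 2: a = realloc(a, 8) -> a = 0; heap: [0-7 ALLOC][8-50 FREE]
Op 3: a = realloc(a, 22) -> a = 0; heap: [0-21 ALLOC][22-50 FREE]
Op 4: free(a) -> (freed a); heap: [0-50 FREE]
Op 5: b = malloc(3) -> b = 0; heap: [0-2 ALLOC][3-50 FREE]
Op 6: b = realloc(b, 24) -> b = 0; heap: [0-23 ALLOC][24-50 FREE]
malloc(13): first-fit scan over [0-23 ALLOC][24-50 FREE] -> 24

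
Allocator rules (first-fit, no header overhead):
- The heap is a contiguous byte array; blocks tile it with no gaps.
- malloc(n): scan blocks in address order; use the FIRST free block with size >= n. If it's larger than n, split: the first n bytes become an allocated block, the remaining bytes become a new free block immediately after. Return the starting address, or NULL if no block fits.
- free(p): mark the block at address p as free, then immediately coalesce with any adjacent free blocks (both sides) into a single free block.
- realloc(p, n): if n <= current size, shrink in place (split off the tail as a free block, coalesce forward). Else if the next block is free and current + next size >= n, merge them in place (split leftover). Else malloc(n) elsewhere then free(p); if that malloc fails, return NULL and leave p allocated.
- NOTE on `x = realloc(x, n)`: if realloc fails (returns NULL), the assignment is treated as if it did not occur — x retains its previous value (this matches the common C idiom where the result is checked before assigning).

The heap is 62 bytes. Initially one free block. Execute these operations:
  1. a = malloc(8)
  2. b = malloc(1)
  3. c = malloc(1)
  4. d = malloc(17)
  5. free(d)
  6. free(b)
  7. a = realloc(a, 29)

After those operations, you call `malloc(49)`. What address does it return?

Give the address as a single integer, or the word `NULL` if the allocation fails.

Op 1: a = malloc(8) -> a = 0; heap: [0-7 ALLOC][8-61 FREE]
Op 2: b = malloc(1) -> b = 8; heap: [0-7 ALLOC][8-8 ALLOC][9-61 FREE]
Op 3: c = malloc(1) -> c = 9; heap: [0-7 ALLOC][8-8 ALLOC][9-9 ALLOC][10-61 FREE]
Op 4: d = malloc(17) -> d = 10; heap: [0-7 ALLOC][8-8 ALLOC][9-9 ALLOC][10-26 ALLOC][27-61 FREE]
Op 5: free(d) -> (freed d); heap: [0-7 ALLOC][8-8 ALLOC][9-9 ALLOC][10-61 FREE]
Op 6: free(b) -> (freed b); heap: [0-7 ALLOC][8-8 FREE][9-9 ALLOC][10-61 FREE]
Op 7: a = realloc(a, 29) -> a = 10; heap: [0-8 FREE][9-9 ALLOC][10-38 ALLOC][39-61 FREE]
malloc(49): first-fit scan over [0-8 FREE][9-9 ALLOC][10-38 ALLOC][39-61 FREE] -> NULL

Answer: NULL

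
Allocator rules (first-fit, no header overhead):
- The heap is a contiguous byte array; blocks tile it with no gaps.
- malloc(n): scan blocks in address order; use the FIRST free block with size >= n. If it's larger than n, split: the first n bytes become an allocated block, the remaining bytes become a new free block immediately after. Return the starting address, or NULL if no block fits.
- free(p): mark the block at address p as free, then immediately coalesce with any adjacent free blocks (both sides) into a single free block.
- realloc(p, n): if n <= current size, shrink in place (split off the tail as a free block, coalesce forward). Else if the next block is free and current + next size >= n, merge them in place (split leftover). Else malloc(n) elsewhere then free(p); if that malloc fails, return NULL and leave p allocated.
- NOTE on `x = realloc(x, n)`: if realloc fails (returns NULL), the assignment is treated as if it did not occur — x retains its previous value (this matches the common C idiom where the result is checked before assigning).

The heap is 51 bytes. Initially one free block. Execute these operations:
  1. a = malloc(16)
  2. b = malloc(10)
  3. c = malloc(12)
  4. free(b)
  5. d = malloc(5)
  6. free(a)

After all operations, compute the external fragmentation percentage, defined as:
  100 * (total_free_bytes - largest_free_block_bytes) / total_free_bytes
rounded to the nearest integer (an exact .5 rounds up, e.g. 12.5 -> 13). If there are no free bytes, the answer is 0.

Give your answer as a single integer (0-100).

Op 1: a = malloc(16) -> a = 0; heap: [0-15 ALLOC][16-50 FREE]
Op 2: b = malloc(10) -> b = 16; heap: [0-15 ALLOC][16-25 ALLOC][26-50 FREE]
Op 3: c = malloc(12) -> c = 26; heap: [0-15 ALLOC][16-25 ALLOC][26-37 ALLOC][38-50 FREE]
Op 4: free(b) -> (freed b); heap: [0-15 ALLOC][16-25 FREE][26-37 ALLOC][38-50 FREE]
Op 5: d = malloc(5) -> d = 16; heap: [0-15 ALLOC][16-20 ALLOC][21-25 FREE][26-37 ALLOC][38-50 FREE]
Op 6: free(a) -> (freed a); heap: [0-15 FREE][16-20 ALLOC][21-25 FREE][26-37 ALLOC][38-50 FREE]
Free blocks: [16 5 13] total_free=34 largest=16 -> 100*(34-16)/34 = 1800/34 ≈ 52.941 -> rounds to 53

Answer: 53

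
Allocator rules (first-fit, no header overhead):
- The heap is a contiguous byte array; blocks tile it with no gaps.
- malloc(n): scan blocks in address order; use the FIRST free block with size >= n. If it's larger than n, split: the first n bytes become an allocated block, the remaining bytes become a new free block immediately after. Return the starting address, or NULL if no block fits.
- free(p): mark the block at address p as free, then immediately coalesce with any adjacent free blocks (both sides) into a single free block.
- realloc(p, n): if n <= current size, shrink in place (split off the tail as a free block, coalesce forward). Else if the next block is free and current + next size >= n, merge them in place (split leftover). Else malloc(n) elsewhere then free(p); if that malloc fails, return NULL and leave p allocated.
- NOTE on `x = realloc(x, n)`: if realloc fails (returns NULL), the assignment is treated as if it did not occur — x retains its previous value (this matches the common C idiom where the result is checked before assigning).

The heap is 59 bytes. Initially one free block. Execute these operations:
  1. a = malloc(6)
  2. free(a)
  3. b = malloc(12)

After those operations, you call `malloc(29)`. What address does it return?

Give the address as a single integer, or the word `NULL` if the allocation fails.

Answer: 12

Derivation:
Op 1: a = malloc(6) -> a = 0; heap: [0-5 ALLOC][6-58 FREE]
Op 2: free(a) -> (freed a); heap: [0-58 FREE]
Op 3: b = malloc(12) -> b = 0; heap: [0-11 ALLOC][12-58 FREE]
malloc(29): first-fit scan over [0-11 ALLOC][12-58 FREE] -> 12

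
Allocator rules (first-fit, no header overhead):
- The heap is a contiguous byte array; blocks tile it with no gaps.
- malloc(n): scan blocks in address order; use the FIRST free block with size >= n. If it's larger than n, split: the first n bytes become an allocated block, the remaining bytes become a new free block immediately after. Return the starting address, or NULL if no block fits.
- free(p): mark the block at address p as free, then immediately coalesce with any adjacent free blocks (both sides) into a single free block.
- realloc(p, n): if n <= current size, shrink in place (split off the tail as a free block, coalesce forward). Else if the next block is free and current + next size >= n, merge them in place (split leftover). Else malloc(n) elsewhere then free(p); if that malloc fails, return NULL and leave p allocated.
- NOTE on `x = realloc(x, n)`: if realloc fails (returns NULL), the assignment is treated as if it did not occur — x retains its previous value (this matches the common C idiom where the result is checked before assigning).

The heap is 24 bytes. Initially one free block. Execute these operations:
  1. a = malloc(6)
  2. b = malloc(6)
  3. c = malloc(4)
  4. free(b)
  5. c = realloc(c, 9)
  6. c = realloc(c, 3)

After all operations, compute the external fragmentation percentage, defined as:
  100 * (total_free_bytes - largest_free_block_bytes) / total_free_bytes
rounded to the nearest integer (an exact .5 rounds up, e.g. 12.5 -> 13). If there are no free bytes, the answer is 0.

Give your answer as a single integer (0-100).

Op 1: a = malloc(6) -> a = 0; heap: [0-5 ALLOC][6-23 FREE]
Op 2: b = malloc(6) -> b = 6; heap: [0-5 ALLOC][6-11 ALLOC][12-23 FREE]
Op 3: c = malloc(4) -> c = 12; heap: [0-5 ALLOC][6-11 ALLOC][12-15 ALLOC][16-23 FREE]
Op 4: free(b) -> (freed b); heap: [0-5 ALLOC][6-11 FREE][12-15 ALLOC][16-23 FREE]
Op 5: c = realloc(c, 9) -> c = 12; heap: [0-5 ALLOC][6-11 FREE][12-20 ALLOC][21-23 FREE]
Op 6: c = realloc(c, 3) -> c = 12; heap: [0-5 ALLOC][6-11 FREE][12-14 ALLOC][15-23 FREE]
Free blocks: [6 9] total_free=15 largest=9 -> 100*(15-9)/15 = 600/15 = 40

Answer: 40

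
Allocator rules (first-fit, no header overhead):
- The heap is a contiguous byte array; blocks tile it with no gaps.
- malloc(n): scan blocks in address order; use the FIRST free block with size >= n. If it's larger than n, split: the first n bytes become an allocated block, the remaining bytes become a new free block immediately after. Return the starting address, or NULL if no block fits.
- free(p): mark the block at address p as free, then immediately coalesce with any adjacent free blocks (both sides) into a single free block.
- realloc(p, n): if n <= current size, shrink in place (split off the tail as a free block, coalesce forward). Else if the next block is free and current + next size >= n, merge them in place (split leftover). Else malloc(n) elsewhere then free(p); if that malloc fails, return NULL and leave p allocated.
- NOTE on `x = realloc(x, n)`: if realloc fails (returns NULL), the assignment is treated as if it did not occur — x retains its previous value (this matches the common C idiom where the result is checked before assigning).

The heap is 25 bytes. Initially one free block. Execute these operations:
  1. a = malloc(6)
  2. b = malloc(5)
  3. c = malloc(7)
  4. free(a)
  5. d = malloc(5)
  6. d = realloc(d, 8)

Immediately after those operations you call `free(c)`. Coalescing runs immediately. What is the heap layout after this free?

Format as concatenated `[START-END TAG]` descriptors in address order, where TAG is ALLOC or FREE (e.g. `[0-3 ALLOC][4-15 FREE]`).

Op 1: a = malloc(6) -> a = 0; heap: [0-5 ALLOC][6-24 FREE]
Op 2: b = malloc(5) -> b = 6; heap: [0-5 ALLOC][6-10 ALLOC][11-24 FREE]
Op 3: c = malloc(7) -> c = 11; heap: [0-5 ALLOC][6-10 ALLOC][11-17 ALLOC][18-24 FREE]
Op 4: free(a) -> (freed a); heap: [0-5 FREE][6-10 ALLOC][11-17 ALLOC][18-24 FREE]
Op 5: d = malloc(5) -> d = 0; heap: [0-4 ALLOC][5-5 FREE][6-10 ALLOC][11-17 ALLOC][18-24 FREE]
Op 6: d = realloc(d, 8) -> NULL (d unchanged); heap: [0-4 ALLOC][5-5 FREE][6-10 ALLOC][11-17 ALLOC][18-24 FREE]
free(c): c = 11 -> block [11-17 ALLOC]; mark free, coalesce with adjacent free neighbors -> [0-4 ALLOC][5-5 FREE][6-10 ALLOC][11-24 FREE]

Answer: [0-4 ALLOC][5-5 FREE][6-10 ALLOC][11-24 FREE]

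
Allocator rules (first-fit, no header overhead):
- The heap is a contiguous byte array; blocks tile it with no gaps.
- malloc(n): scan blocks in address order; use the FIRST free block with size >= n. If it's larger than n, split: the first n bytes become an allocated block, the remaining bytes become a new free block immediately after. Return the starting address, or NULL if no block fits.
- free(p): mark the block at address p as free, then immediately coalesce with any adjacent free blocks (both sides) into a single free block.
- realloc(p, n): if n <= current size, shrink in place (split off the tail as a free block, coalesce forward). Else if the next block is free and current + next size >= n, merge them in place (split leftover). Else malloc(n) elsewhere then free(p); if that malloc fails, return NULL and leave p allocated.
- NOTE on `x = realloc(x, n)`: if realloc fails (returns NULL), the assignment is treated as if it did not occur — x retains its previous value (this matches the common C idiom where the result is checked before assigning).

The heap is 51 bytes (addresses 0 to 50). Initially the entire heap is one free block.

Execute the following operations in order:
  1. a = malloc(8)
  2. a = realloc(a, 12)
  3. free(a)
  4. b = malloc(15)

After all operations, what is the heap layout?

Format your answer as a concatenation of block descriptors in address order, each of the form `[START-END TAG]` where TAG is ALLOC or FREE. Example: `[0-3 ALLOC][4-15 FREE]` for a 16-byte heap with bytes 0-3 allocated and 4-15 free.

Answer: [0-14 ALLOC][15-50 FREE]

Derivation:
Op 1: a = malloc(8) -> a = 0; heap: [0-7 ALLOC][8-50 FREE]
Op 2: a = realloc(a, 12) -> a = 0; heap: [0-11 ALLOC][12-50 FREE]
Op 3: free(a) -> (freed a); heap: [0-50 FREE]
Op 4: b = malloc(15) -> b = 0; heap: [0-14 ALLOC][15-50 FREE]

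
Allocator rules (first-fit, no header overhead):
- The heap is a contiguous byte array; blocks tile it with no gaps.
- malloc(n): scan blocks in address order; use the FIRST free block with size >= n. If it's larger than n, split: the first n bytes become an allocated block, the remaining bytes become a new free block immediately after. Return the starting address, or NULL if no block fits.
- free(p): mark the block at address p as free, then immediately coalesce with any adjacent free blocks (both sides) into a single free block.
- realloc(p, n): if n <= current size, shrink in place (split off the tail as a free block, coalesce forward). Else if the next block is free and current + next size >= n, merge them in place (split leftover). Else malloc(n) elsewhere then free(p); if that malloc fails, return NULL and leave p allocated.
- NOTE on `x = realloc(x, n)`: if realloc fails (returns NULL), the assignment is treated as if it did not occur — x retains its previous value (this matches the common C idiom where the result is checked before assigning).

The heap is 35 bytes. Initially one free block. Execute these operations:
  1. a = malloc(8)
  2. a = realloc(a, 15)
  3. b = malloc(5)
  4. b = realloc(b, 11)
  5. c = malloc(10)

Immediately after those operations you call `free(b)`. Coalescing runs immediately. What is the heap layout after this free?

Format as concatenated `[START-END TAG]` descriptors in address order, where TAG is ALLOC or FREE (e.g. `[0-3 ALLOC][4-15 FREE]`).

Answer: [0-14 ALLOC][15-34 FREE]

Derivation:
Op 1: a = malloc(8) -> a = 0; heap: [0-7 ALLOC][8-34 FREE]
Op 2: a = realloc(a, 15) -> a = 0; heap: [0-14 ALLOC][15-34 FREE]
Op 3: b = malloc(5) -> b = 15; heap: [0-14 ALLOC][15-19 ALLOC][20-34 FREE]
Op 4: b = realloc(b, 11) -> b = 15; heap: [0-14 ALLOC][15-25 ALLOC][26-34 FREE]
Op 5: c = malloc(10) -> c = NULL; heap: [0-14 ALLOC][15-25 ALLOC][26-34 FREE]
free(b): b = 15 -> block [15-25 ALLOC]; mark free, coalesce with adjacent free neighbors -> [0-14 ALLOC][15-34 FREE]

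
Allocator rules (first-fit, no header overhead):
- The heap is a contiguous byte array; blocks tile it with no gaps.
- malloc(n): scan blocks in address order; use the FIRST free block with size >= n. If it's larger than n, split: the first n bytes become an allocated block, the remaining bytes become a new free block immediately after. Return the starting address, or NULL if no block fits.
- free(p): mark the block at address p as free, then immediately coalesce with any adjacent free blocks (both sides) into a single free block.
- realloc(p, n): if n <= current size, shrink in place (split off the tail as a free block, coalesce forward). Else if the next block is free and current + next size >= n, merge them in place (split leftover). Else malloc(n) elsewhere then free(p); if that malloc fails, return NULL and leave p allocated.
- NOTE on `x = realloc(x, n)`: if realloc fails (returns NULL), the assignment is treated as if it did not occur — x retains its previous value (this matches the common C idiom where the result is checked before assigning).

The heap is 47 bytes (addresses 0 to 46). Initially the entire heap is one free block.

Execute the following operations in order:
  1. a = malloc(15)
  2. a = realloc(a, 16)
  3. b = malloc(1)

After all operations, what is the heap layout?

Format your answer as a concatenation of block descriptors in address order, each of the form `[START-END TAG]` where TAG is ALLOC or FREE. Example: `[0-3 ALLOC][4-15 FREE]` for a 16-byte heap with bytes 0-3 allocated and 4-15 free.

Op 1: a = malloc(15) -> a = 0; heap: [0-14 ALLOC][15-46 FREE]
Op 2: a = realloc(a, 16) -> a = 0; heap: [0-15 ALLOC][16-46 FREE]
Op 3: b = malloc(1) -> b = 16; heap: [0-15 ALLOC][16-16 ALLOC][17-46 FREE]

Answer: [0-15 ALLOC][16-16 ALLOC][17-46 FREE]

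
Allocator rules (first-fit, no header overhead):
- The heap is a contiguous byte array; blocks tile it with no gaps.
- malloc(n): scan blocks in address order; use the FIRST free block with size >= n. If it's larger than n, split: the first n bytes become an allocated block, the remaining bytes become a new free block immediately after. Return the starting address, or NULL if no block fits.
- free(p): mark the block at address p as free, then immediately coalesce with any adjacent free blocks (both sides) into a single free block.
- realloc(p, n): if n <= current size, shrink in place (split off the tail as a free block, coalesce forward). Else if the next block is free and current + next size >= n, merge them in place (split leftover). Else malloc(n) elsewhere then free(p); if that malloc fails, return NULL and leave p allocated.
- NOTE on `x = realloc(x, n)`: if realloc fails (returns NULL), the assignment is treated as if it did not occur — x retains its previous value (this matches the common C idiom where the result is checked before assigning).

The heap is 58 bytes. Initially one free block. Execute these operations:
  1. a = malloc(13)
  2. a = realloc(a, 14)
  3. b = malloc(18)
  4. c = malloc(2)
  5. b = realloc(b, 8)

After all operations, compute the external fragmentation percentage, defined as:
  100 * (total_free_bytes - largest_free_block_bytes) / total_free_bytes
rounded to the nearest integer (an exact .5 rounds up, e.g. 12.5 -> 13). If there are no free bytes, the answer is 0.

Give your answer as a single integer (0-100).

Op 1: a = malloc(13) -> a = 0; heap: [0-12 ALLOC][13-57 FREE]
Op 2: a = realloc(a, 14) -> a = 0; heap: [0-13 ALLOC][14-57 FREE]
Op 3: b = malloc(18) -> b = 14; heap: [0-13 ALLOC][14-31 ALLOC][32-57 FREE]
Op 4: c = malloc(2) -> c = 32; heap: [0-13 ALLOC][14-31 ALLOC][32-33 ALLOC][34-57 FREE]
Op 5: b = realloc(b, 8) -> b = 14; heap: [0-13 ALLOC][14-21 ALLOC][22-31 FREE][32-33 ALLOC][34-57 FREE]
Free blocks: [10 24] total_free=34 largest=24 -> 100*(34-24)/34 = 1000/34 ≈ 29.412 -> rounds to 29

Answer: 29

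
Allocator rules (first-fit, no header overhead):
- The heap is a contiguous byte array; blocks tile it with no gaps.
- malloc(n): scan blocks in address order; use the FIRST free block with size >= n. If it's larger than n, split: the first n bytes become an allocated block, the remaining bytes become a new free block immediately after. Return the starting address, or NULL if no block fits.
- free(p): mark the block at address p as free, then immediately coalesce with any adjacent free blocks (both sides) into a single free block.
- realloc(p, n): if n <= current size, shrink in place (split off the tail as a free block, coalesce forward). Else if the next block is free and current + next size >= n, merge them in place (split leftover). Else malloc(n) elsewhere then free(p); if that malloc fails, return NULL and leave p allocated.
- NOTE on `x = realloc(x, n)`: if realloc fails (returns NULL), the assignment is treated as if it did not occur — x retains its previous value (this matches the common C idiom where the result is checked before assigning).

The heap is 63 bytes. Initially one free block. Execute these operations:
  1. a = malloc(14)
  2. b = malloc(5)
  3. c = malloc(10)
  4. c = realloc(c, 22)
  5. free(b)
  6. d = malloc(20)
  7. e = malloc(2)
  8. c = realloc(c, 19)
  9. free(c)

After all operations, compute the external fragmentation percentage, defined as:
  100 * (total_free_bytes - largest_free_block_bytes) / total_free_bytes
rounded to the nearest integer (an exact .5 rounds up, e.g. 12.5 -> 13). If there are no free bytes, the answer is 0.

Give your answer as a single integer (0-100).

Op 1: a = malloc(14) -> a = 0; heap: [0-13 ALLOC][14-62 FREE]
Op 2: b = malloc(5) -> b = 14; heap: [0-13 ALLOC][14-18 ALLOC][19-62 FREE]
Op 3: c = malloc(10) -> c = 19; heap: [0-13 ALLOC][14-18 ALLOC][19-28 ALLOC][29-62 FREE]
Op 4: c = realloc(c, 22) -> c = 19; heap: [0-13 ALLOC][14-18 ALLOC][19-40 ALLOC][41-62 FREE]
Op 5: free(b) -> (freed b); heap: [0-13 ALLOC][14-18 FREE][19-40 ALLOC][41-62 FREE]
Op 6: d = malloc(20) -> d = 41; heap: [0-13 ALLOC][14-18 FREE][19-40 ALLOC][41-60 ALLOC][61-62 FREE]
Op 7: e = malloc(2) -> e = 14; heap: [0-13 ALLOC][14-15 ALLOC][16-18 FREE][19-40 ALLOC][41-60 ALLOC][61-62 FREE]
Op 8: c = realloc(c, 19) -> c = 19; heap: [0-13 ALLOC][14-15 ALLOC][16-18 FREE][19-37 ALLOC][38-40 FREE][41-60 ALLOC][61-62 FREE]
Op 9: free(c) -> (freed c); heap: [0-13 ALLOC][14-15 ALLOC][16-40 FREE][41-60 ALLOC][61-62 FREE]
Free blocks: [25 2] total_free=27 largest=25 -> 100*(27-25)/27 = 200/27 ≈ 7.407 -> rounds to 7

Answer: 7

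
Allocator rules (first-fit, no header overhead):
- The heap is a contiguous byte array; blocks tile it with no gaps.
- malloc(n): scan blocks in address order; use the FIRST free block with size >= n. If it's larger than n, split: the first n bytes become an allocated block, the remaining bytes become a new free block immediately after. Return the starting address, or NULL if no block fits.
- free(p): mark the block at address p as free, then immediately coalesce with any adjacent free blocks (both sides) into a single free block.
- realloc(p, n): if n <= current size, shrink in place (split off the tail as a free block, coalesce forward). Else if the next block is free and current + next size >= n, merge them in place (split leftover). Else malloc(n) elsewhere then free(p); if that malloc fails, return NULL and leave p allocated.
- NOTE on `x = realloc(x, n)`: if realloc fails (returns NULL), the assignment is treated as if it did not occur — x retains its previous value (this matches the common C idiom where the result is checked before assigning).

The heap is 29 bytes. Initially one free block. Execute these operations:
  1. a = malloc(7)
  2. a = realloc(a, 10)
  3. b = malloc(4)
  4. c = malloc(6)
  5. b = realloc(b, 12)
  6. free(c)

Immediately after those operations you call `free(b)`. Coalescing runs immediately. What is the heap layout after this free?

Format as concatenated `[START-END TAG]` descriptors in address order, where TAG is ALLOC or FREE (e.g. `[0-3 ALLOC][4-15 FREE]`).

Answer: [0-9 ALLOC][10-28 FREE]

Derivation:
Op 1: a = malloc(7) -> a = 0; heap: [0-6 ALLOC][7-28 FREE]
Op 2: a = realloc(a, 10) -> a = 0; heap: [0-9 ALLOC][10-28 FREE]
Op 3: b = malloc(4) -> b = 10; heap: [0-9 ALLOC][10-13 ALLOC][14-28 FREE]
Op 4: c = malloc(6) -> c = 14; heap: [0-9 ALLOC][10-13 ALLOC][14-19 ALLOC][20-28 FREE]
Op 5: b = realloc(b, 12) -> NULL (b unchanged); heap: [0-9 ALLOC][10-13 ALLOC][14-19 ALLOC][20-28 FREE]
Op 6: free(c) -> (freed c); heap: [0-9 ALLOC][10-13 ALLOC][14-28 FREE]
free(b): b = 10 -> block [10-13 ALLOC]; mark free, coalesce with adjacent free neighbors -> [0-9 ALLOC][10-28 FREE]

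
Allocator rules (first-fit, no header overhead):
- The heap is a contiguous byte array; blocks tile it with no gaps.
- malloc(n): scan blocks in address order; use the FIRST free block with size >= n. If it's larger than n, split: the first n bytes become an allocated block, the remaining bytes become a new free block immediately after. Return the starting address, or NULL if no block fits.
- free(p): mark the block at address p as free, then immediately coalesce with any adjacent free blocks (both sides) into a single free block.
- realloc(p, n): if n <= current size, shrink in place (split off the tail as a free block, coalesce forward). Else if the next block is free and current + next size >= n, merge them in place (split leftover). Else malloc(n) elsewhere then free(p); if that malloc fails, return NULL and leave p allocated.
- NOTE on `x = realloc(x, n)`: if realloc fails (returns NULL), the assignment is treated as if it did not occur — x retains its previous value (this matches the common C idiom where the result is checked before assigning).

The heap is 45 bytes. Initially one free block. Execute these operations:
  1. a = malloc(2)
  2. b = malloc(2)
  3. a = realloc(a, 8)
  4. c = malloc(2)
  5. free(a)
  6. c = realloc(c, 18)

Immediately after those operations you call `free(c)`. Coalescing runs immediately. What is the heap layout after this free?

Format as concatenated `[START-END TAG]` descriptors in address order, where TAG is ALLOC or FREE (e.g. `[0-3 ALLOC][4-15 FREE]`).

Op 1: a = malloc(2) -> a = 0; heap: [0-1 ALLOC][2-44 FREE]
Op 2: b = malloc(2) -> b = 2; heap: [0-1 ALLOC][2-3 ALLOC][4-44 FREE]
Op 3: a = realloc(a, 8) -> a = 4; heap: [0-1 FREE][2-3 ALLOC][4-11 ALLOC][12-44 FREE]
Op 4: c = malloc(2) -> c = 0; heap: [0-1 ALLOC][2-3 ALLOC][4-11 ALLOC][12-44 FREE]
Op 5: free(a) -> (freed a); heap: [0-1 ALLOC][2-3 ALLOC][4-44 FREE]
Op 6: c = realloc(c, 18) -> c = 4; heap: [0-1 FREE][2-3 ALLOC][4-21 ALLOC][22-44 FREE]
free(c): c = 4 -> block [4-21 ALLOC]; mark free, coalesce with adjacent free neighbors -> [0-1 FREE][2-3 ALLOC][4-44 FREE]

Answer: [0-1 FREE][2-3 ALLOC][4-44 FREE]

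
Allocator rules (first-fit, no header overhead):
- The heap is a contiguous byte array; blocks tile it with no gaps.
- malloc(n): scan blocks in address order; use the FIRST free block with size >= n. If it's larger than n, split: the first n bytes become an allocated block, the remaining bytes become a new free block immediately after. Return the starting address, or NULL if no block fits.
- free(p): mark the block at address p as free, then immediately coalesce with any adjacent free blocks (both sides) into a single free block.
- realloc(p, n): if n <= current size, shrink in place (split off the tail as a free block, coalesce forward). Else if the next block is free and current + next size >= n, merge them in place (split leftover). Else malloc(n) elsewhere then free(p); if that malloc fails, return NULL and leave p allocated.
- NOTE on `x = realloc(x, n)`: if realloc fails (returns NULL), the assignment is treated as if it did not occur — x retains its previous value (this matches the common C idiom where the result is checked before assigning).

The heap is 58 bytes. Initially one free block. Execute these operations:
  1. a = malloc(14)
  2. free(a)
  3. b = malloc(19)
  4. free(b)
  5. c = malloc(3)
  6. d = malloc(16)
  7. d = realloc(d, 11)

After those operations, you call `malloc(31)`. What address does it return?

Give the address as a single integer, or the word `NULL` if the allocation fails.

Answer: 14

Derivation:
Op 1: a = malloc(14) -> a = 0; heap: [0-13 ALLOC][14-57 FREE]
Op 2: free(a) -> (freed a); heap: [0-57 FREE]
Op 3: b = malloc(19) -> b = 0; heap: [0-18 ALLOC][19-57 FREE]
Op 4: free(b) -> (freed b); heap: [0-57 FREE]
Op 5: c = malloc(3) -> c = 0; heap: [0-2 ALLOC][3-57 FREE]
Op 6: d = malloc(16) -> d = 3; heap: [0-2 ALLOC][3-18 ALLOC][19-57 FREE]
Op 7: d = realloc(d, 11) -> d = 3; heap: [0-2 ALLOC][3-13 ALLOC][14-57 FREE]
malloc(31): first-fit scan over [0-2 ALLOC][3-13 ALLOC][14-57 FREE] -> 14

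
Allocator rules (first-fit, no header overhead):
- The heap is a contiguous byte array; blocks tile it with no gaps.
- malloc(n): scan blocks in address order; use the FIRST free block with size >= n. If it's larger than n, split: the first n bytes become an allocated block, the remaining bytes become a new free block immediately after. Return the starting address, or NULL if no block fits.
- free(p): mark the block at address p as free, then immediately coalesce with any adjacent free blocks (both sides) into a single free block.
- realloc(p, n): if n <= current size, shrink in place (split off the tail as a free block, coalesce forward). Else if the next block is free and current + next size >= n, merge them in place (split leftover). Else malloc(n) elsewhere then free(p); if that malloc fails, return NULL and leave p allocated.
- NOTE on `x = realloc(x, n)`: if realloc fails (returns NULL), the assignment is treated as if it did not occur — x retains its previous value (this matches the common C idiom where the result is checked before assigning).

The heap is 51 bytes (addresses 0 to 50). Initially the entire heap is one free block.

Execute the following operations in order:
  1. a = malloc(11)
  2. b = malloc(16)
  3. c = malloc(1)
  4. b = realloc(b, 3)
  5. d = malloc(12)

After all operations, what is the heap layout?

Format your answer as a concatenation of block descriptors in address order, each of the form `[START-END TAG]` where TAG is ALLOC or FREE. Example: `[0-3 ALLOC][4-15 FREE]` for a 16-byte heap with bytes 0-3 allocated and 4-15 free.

Op 1: a = malloc(11) -> a = 0; heap: [0-10 ALLOC][11-50 FREE]
Op 2: b = malloc(16) -> b = 11; heap: [0-10 ALLOC][11-26 ALLOC][27-50 FREE]
Op 3: c = malloc(1) -> c = 27; heap: [0-10 ALLOC][11-26 ALLOC][27-27 ALLOC][28-50 FREE]
Op 4: b = realloc(b, 3) -> b = 11; heap: [0-10 ALLOC][11-13 ALLOC][14-26 FREE][27-27 ALLOC][28-50 FREE]
Op 5: d = malloc(12) -> d = 14; heap: [0-10 ALLOC][11-13 ALLOC][14-25 ALLOC][26-26 FREE][27-27 ALLOC][28-50 FREE]

Answer: [0-10 ALLOC][11-13 ALLOC][14-25 ALLOC][26-26 FREE][27-27 ALLOC][28-50 FREE]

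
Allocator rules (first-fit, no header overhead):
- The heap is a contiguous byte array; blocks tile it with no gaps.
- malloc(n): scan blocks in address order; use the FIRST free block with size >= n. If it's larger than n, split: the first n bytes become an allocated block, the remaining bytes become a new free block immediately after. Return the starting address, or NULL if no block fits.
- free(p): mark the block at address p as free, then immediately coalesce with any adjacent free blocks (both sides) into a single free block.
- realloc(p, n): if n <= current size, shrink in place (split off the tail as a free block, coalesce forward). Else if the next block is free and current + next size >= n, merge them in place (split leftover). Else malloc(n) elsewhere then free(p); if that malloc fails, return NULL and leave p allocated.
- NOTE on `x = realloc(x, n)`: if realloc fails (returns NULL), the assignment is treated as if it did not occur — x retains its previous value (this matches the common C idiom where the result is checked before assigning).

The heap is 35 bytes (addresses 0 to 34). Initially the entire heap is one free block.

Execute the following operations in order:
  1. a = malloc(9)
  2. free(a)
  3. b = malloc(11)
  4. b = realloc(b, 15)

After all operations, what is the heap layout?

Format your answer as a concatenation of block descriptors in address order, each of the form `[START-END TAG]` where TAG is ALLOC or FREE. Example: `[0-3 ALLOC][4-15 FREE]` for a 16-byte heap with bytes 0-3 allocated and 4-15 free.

Answer: [0-14 ALLOC][15-34 FREE]

Derivation:
Op 1: a = malloc(9) -> a = 0; heap: [0-8 ALLOC][9-34 FREE]
Op 2: free(a) -> (freed a); heap: [0-34 FREE]
Op 3: b = malloc(11) -> b = 0; heap: [0-10 ALLOC][11-34 FREE]
Op 4: b = realloc(b, 15) -> b = 0; heap: [0-14 ALLOC][15-34 FREE]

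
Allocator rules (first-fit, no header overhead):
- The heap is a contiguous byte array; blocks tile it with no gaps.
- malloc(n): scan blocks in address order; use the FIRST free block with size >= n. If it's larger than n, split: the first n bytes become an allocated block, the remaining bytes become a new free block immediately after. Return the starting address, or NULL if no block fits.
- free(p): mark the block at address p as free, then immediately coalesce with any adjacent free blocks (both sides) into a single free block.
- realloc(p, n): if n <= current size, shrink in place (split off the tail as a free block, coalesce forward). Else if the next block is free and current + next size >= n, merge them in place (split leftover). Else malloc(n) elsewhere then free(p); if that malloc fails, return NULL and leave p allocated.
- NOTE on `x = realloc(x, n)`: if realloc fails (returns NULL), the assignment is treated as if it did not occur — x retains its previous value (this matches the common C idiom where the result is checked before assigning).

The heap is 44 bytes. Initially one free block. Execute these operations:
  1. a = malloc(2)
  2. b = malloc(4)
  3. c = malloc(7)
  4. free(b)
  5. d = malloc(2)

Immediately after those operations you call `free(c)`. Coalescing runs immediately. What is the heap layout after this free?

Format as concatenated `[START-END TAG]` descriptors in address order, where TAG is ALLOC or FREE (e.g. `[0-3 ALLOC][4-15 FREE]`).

Answer: [0-1 ALLOC][2-3 ALLOC][4-43 FREE]

Derivation:
Op 1: a = malloc(2) -> a = 0; heap: [0-1 ALLOC][2-43 FREE]
Op 2: b = malloc(4) -> b = 2; heap: [0-1 ALLOC][2-5 ALLOC][6-43 FREE]
Op 3: c = malloc(7) -> c = 6; heap: [0-1 ALLOC][2-5 ALLOC][6-12 ALLOC][13-43 FREE]
Op 4: free(b) -> (freed b); heap: [0-1 ALLOC][2-5 FREE][6-12 ALLOC][13-43 FREE]
Op 5: d = malloc(2) -> d = 2; heap: [0-1 ALLOC][2-3 ALLOC][4-5 FREE][6-12 ALLOC][13-43 FREE]
free(c): c = 6 -> block [6-12 ALLOC]; mark free, coalesce with adjacent free neighbors -> [0-1 ALLOC][2-3 ALLOC][4-43 FREE]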